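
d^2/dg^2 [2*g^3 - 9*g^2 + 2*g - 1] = 12*g - 18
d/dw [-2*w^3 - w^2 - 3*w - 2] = -6*w^2 - 2*w - 3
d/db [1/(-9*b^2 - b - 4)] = (18*b + 1)/(9*b^2 + b + 4)^2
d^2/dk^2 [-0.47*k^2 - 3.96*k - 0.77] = -0.940000000000000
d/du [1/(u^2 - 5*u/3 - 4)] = 3*(5 - 6*u)/(-3*u^2 + 5*u + 12)^2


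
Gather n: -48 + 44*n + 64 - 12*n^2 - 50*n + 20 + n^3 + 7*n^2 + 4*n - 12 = n^3 - 5*n^2 - 2*n + 24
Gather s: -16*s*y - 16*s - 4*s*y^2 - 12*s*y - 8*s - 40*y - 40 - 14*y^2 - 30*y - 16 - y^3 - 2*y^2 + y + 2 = s*(-4*y^2 - 28*y - 24) - y^3 - 16*y^2 - 69*y - 54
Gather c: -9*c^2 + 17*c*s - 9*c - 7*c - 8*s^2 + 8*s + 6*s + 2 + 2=-9*c^2 + c*(17*s - 16) - 8*s^2 + 14*s + 4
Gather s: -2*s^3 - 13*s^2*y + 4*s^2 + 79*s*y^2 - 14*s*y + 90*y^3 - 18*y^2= -2*s^3 + s^2*(4 - 13*y) + s*(79*y^2 - 14*y) + 90*y^3 - 18*y^2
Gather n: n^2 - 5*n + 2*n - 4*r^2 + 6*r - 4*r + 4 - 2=n^2 - 3*n - 4*r^2 + 2*r + 2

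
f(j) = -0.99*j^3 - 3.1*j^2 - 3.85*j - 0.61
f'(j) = -2.97*j^2 - 6.2*j - 3.85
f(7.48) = -617.18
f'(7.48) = -216.40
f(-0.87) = 1.05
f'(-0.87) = -0.70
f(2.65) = -51.01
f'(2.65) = -41.14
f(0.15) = -1.26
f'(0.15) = -4.85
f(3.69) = -106.77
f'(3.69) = -67.17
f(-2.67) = 6.41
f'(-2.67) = -8.47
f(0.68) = -4.97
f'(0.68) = -9.44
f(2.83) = -58.77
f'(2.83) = -45.18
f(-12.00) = 1309.91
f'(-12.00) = -357.13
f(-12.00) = 1309.91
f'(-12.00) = -357.13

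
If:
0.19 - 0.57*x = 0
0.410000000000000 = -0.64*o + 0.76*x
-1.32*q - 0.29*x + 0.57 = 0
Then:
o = -0.24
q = 0.36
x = 0.33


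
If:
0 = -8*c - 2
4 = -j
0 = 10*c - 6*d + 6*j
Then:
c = -1/4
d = -53/12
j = -4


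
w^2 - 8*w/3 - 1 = (w - 3)*(w + 1/3)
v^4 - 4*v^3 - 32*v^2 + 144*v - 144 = (v - 6)*(v - 2)^2*(v + 6)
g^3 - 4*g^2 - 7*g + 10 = (g - 5)*(g - 1)*(g + 2)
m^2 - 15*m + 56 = (m - 8)*(m - 7)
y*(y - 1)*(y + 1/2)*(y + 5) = y^4 + 9*y^3/2 - 3*y^2 - 5*y/2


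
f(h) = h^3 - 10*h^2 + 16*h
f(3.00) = -15.00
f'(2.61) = -15.76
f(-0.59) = -13.13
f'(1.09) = -2.24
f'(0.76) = 2.53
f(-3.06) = -171.25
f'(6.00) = 4.00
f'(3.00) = -17.00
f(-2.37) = -107.40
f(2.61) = -8.58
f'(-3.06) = 105.29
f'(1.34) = -5.41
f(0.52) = 5.76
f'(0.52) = 6.41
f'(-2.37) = 80.25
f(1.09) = 6.85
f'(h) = 3*h^2 - 20*h + 16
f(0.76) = 6.82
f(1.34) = 5.89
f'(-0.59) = 28.84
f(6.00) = -48.00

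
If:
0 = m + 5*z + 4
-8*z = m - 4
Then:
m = -52/3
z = 8/3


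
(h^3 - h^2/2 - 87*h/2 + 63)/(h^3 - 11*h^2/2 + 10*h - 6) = (h^2 + h - 42)/(h^2 - 4*h + 4)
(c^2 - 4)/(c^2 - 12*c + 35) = (c^2 - 4)/(c^2 - 12*c + 35)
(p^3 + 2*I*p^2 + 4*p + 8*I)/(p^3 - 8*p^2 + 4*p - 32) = (p + 2*I)/(p - 8)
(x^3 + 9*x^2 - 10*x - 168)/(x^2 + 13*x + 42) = x - 4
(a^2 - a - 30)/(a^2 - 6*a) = (a + 5)/a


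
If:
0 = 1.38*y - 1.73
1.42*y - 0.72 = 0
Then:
No Solution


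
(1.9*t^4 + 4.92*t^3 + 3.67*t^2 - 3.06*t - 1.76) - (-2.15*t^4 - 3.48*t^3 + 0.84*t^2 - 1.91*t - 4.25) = 4.05*t^4 + 8.4*t^3 + 2.83*t^2 - 1.15*t + 2.49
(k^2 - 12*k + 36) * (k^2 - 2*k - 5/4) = k^4 - 14*k^3 + 235*k^2/4 - 57*k - 45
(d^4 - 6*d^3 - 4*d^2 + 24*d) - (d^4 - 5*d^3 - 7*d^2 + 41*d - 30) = -d^3 + 3*d^2 - 17*d + 30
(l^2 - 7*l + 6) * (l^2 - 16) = l^4 - 7*l^3 - 10*l^2 + 112*l - 96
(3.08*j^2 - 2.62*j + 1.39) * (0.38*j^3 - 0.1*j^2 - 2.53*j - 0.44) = 1.1704*j^5 - 1.3036*j^4 - 7.0022*j^3 + 5.1344*j^2 - 2.3639*j - 0.6116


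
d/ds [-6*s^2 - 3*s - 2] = -12*s - 3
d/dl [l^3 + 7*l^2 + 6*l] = 3*l^2 + 14*l + 6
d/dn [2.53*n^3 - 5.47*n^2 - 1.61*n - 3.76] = 7.59*n^2 - 10.94*n - 1.61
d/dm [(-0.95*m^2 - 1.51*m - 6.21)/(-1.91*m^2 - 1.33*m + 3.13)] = (-1.6206*m^2 - 29.6692*m - 12.9856)/(3.6481*m^4 + 5.0806*m^3 - 10.1877*m^2 - 8.3258*m + 9.7969)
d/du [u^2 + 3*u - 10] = 2*u + 3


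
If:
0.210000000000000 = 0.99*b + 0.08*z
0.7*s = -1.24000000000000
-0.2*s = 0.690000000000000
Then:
No Solution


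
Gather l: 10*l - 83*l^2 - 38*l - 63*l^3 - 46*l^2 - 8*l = -63*l^3 - 129*l^2 - 36*l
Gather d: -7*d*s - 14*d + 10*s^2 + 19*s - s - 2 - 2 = d*(-7*s - 14) + 10*s^2 + 18*s - 4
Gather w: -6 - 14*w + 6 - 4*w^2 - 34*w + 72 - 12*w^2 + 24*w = -16*w^2 - 24*w + 72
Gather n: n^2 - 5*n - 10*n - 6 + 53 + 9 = n^2 - 15*n + 56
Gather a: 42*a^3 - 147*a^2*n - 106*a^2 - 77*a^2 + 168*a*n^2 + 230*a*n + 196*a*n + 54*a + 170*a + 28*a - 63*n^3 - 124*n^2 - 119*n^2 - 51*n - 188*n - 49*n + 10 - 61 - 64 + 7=42*a^3 + a^2*(-147*n - 183) + a*(168*n^2 + 426*n + 252) - 63*n^3 - 243*n^2 - 288*n - 108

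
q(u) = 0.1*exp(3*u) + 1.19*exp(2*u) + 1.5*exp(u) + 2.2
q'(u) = 0.3*exp(3*u) + 2.38*exp(2*u) + 1.5*exp(u)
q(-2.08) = 2.41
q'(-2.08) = 0.23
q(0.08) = 5.35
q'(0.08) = 4.80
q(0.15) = 5.71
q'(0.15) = 5.43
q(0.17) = 5.82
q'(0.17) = 5.62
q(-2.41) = 2.34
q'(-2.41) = 0.15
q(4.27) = 42782.52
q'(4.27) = 122039.14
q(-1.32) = 2.69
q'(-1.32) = 0.58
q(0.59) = 9.37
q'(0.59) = 12.21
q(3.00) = 1322.72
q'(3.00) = 3421.21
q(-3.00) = 2.28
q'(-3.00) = 0.08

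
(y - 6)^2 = y^2 - 12*y + 36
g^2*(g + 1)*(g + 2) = g^4 + 3*g^3 + 2*g^2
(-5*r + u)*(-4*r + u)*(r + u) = 20*r^3 + 11*r^2*u - 8*r*u^2 + u^3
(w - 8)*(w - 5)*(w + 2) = w^3 - 11*w^2 + 14*w + 80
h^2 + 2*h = h*(h + 2)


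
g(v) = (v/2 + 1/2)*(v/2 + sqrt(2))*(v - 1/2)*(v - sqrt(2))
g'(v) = (v/2 + 1/2)*(v/2 + sqrt(2))*(v - 1/2) + (v/2 + 1/2)*(v/2 + sqrt(2))*(v - sqrt(2)) + (v/2 + 1/2)*(v - 1/2)*(v - sqrt(2))/2 + (v/2 + sqrt(2))*(v - 1/2)*(v - sqrt(2))/2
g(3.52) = 45.62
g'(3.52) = 54.05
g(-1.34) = -0.64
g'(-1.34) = 2.04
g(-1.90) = -1.66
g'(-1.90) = 1.25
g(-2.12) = -1.84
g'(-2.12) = 0.27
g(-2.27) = -1.81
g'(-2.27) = -0.67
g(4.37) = 110.54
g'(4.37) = 101.91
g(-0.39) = 0.60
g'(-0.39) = 0.22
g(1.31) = -0.20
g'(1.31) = 1.55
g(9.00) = 1906.72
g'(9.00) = 827.54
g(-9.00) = 1221.17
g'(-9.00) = -596.32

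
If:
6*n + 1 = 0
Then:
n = -1/6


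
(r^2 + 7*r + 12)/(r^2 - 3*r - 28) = (r + 3)/(r - 7)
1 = 1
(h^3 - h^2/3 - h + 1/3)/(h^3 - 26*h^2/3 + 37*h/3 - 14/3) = (3*h^2 + 2*h - 1)/(3*h^2 - 23*h + 14)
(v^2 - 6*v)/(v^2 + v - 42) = v/(v + 7)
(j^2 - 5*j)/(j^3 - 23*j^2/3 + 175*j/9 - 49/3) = 9*j*(j - 5)/(9*j^3 - 69*j^2 + 175*j - 147)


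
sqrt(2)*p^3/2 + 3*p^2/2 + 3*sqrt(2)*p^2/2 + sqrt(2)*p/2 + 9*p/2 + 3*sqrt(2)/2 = (p + 3)*(p + sqrt(2))*(sqrt(2)*p/2 + 1/2)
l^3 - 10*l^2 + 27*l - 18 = (l - 6)*(l - 3)*(l - 1)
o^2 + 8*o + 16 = (o + 4)^2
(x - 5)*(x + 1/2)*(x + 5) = x^3 + x^2/2 - 25*x - 25/2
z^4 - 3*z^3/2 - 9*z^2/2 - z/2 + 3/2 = (z - 3)*(z - 1/2)*(z + 1)^2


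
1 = 1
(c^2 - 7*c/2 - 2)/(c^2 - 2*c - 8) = (c + 1/2)/(c + 2)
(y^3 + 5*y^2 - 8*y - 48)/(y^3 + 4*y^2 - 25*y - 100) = (y^2 + y - 12)/(y^2 - 25)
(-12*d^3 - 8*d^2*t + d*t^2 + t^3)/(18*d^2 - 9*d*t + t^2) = (4*d^2 + 4*d*t + t^2)/(-6*d + t)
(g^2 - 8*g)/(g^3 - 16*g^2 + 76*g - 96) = g/(g^2 - 8*g + 12)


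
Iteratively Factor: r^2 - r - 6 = (r + 2)*(r - 3)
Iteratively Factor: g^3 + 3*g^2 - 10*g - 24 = (g - 3)*(g^2 + 6*g + 8) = (g - 3)*(g + 4)*(g + 2)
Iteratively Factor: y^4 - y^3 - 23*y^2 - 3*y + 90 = (y - 2)*(y^3 + y^2 - 21*y - 45) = (y - 5)*(y - 2)*(y^2 + 6*y + 9) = (y - 5)*(y - 2)*(y + 3)*(y + 3)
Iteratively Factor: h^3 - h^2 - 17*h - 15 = (h - 5)*(h^2 + 4*h + 3) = (h - 5)*(h + 3)*(h + 1)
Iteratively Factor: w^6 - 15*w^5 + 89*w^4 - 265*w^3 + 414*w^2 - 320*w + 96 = (w - 1)*(w^5 - 14*w^4 + 75*w^3 - 190*w^2 + 224*w - 96) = (w - 4)*(w - 1)*(w^4 - 10*w^3 + 35*w^2 - 50*w + 24) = (w - 4)*(w - 2)*(w - 1)*(w^3 - 8*w^2 + 19*w - 12) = (w - 4)^2*(w - 2)*(w - 1)*(w^2 - 4*w + 3) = (w - 4)^2*(w - 3)*(w - 2)*(w - 1)*(w - 1)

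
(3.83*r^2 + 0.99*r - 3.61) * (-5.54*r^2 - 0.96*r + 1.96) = -21.2182*r^4 - 9.1614*r^3 + 26.5558*r^2 + 5.406*r - 7.0756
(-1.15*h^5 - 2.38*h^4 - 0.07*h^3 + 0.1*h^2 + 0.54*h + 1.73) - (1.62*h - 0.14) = -1.15*h^5 - 2.38*h^4 - 0.07*h^3 + 0.1*h^2 - 1.08*h + 1.87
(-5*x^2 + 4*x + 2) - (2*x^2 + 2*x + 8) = -7*x^2 + 2*x - 6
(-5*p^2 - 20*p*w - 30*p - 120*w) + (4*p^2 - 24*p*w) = -p^2 - 44*p*w - 30*p - 120*w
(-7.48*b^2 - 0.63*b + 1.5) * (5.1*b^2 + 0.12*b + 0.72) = -38.148*b^4 - 4.1106*b^3 + 2.1888*b^2 - 0.2736*b + 1.08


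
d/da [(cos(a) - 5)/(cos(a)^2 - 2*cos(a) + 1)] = (cos(a) - 9)*sin(a)/(cos(a) - 1)^3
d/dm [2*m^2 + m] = 4*m + 1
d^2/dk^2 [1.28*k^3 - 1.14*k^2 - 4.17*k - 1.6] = 7.68*k - 2.28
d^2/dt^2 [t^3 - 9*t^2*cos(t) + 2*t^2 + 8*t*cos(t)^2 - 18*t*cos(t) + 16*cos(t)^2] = 9*t^2*cos(t) + 36*t*sin(t) + 18*t*cos(t) - 16*t*cos(2*t) + 6*t + 36*sin(t) - 16*sin(2*t) - 18*cos(t) - 32*cos(2*t) + 4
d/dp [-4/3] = 0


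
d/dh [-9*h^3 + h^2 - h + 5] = -27*h^2 + 2*h - 1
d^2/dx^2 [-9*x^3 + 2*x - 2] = -54*x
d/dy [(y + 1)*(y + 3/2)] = 2*y + 5/2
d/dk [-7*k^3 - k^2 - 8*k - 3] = -21*k^2 - 2*k - 8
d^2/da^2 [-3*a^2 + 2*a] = -6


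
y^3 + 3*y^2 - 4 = (y - 1)*(y + 2)^2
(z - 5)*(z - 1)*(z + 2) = z^3 - 4*z^2 - 7*z + 10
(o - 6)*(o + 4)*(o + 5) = o^3 + 3*o^2 - 34*o - 120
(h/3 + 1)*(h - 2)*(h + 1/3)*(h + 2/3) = h^4/3 + 2*h^3/3 - 43*h^2/27 - 52*h/27 - 4/9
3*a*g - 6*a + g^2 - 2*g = (3*a + g)*(g - 2)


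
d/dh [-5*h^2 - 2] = -10*h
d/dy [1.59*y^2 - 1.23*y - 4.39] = 3.18*y - 1.23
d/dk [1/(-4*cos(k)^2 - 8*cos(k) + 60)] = -(cos(k) + 1)*sin(k)/(2*(cos(k)^2 + 2*cos(k) - 15)^2)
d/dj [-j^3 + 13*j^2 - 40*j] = -3*j^2 + 26*j - 40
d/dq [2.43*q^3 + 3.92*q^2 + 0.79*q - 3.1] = 7.29*q^2 + 7.84*q + 0.79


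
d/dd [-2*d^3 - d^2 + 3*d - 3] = -6*d^2 - 2*d + 3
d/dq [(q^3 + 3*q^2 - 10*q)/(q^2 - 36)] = (q^4 - 98*q^2 - 216*q + 360)/(q^4 - 72*q^2 + 1296)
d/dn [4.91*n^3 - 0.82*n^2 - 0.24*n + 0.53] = 14.73*n^2 - 1.64*n - 0.24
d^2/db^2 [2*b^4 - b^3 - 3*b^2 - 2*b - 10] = 24*b^2 - 6*b - 6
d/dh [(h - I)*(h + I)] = 2*h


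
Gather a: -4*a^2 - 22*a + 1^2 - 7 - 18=-4*a^2 - 22*a - 24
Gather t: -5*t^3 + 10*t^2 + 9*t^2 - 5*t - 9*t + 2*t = -5*t^3 + 19*t^2 - 12*t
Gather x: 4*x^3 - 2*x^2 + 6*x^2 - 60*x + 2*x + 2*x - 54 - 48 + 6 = 4*x^3 + 4*x^2 - 56*x - 96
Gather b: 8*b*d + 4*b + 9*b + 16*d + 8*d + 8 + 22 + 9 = b*(8*d + 13) + 24*d + 39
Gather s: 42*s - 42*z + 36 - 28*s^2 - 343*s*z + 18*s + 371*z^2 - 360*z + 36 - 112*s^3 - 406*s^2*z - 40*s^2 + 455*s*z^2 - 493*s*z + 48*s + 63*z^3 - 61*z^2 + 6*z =-112*s^3 + s^2*(-406*z - 68) + s*(455*z^2 - 836*z + 108) + 63*z^3 + 310*z^2 - 396*z + 72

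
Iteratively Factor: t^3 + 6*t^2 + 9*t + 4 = (t + 1)*(t^2 + 5*t + 4) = (t + 1)*(t + 4)*(t + 1)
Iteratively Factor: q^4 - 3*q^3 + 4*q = (q)*(q^3 - 3*q^2 + 4) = q*(q + 1)*(q^2 - 4*q + 4) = q*(q - 2)*(q + 1)*(q - 2)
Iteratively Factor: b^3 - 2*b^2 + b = (b - 1)*(b^2 - b) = b*(b - 1)*(b - 1)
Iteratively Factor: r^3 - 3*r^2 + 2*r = (r - 2)*(r^2 - r) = r*(r - 2)*(r - 1)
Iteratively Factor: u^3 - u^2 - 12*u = (u + 3)*(u^2 - 4*u) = (u - 4)*(u + 3)*(u)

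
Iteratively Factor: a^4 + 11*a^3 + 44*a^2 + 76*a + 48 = (a + 2)*(a^3 + 9*a^2 + 26*a + 24) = (a + 2)*(a + 3)*(a^2 + 6*a + 8) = (a + 2)*(a + 3)*(a + 4)*(a + 2)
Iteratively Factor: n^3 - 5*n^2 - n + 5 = (n + 1)*(n^2 - 6*n + 5) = (n - 5)*(n + 1)*(n - 1)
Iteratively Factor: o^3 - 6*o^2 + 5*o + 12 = (o - 3)*(o^2 - 3*o - 4) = (o - 4)*(o - 3)*(o + 1)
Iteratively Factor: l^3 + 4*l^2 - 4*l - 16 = (l + 4)*(l^2 - 4) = (l - 2)*(l + 4)*(l + 2)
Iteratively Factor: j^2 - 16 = (j - 4)*(j + 4)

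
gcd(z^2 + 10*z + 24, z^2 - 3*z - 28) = z + 4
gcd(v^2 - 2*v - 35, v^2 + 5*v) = v + 5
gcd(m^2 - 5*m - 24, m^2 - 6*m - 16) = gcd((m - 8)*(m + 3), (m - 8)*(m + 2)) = m - 8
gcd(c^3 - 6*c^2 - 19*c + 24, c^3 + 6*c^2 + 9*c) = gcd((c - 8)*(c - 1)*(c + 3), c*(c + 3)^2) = c + 3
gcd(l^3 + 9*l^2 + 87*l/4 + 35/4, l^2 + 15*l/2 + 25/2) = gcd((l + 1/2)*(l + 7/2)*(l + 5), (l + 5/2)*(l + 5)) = l + 5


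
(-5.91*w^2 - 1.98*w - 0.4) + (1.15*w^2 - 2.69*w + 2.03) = -4.76*w^2 - 4.67*w + 1.63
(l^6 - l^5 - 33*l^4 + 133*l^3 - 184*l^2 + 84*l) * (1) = l^6 - l^5 - 33*l^4 + 133*l^3 - 184*l^2 + 84*l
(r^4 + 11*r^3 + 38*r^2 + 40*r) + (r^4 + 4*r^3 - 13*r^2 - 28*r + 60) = 2*r^4 + 15*r^3 + 25*r^2 + 12*r + 60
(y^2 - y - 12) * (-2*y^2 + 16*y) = -2*y^4 + 18*y^3 + 8*y^2 - 192*y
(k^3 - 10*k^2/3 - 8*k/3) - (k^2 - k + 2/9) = k^3 - 13*k^2/3 - 5*k/3 - 2/9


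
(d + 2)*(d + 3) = d^2 + 5*d + 6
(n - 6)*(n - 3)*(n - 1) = n^3 - 10*n^2 + 27*n - 18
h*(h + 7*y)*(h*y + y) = h^3*y + 7*h^2*y^2 + h^2*y + 7*h*y^2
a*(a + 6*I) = a^2 + 6*I*a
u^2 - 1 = (u - 1)*(u + 1)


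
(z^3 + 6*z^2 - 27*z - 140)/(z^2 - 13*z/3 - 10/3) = 3*(z^2 + 11*z + 28)/(3*z + 2)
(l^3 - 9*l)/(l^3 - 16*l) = (l^2 - 9)/(l^2 - 16)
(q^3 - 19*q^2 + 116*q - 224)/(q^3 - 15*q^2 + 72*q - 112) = (q - 8)/(q - 4)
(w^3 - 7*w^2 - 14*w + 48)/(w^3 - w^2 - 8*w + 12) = (w - 8)/(w - 2)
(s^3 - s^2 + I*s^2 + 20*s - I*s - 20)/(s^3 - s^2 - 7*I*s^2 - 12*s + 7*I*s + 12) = (s + 5*I)/(s - 3*I)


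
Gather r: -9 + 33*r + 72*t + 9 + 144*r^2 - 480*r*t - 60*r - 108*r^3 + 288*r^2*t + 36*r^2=-108*r^3 + r^2*(288*t + 180) + r*(-480*t - 27) + 72*t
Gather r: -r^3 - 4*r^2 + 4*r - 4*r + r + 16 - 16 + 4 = -r^3 - 4*r^2 + r + 4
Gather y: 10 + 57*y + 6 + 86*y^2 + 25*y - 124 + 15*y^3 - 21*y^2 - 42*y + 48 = 15*y^3 + 65*y^2 + 40*y - 60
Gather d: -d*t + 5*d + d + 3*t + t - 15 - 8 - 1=d*(6 - t) + 4*t - 24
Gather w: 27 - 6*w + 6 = 33 - 6*w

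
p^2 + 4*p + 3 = (p + 1)*(p + 3)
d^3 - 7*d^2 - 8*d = d*(d - 8)*(d + 1)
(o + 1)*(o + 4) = o^2 + 5*o + 4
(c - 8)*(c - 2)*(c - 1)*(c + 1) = c^4 - 10*c^3 + 15*c^2 + 10*c - 16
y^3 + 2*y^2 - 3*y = y*(y - 1)*(y + 3)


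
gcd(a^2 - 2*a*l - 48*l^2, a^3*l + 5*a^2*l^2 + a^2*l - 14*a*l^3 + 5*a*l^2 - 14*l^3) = 1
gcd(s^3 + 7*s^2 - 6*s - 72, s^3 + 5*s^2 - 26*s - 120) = s^2 + 10*s + 24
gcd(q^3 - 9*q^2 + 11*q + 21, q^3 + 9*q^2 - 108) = q - 3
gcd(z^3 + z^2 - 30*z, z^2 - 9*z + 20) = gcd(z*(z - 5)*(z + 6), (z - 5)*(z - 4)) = z - 5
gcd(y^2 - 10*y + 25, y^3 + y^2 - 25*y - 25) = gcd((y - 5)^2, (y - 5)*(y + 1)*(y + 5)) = y - 5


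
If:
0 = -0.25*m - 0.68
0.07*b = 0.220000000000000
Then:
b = 3.14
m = -2.72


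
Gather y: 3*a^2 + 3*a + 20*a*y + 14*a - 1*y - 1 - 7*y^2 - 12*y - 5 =3*a^2 + 17*a - 7*y^2 + y*(20*a - 13) - 6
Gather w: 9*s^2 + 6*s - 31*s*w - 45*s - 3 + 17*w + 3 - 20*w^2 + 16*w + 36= 9*s^2 - 39*s - 20*w^2 + w*(33 - 31*s) + 36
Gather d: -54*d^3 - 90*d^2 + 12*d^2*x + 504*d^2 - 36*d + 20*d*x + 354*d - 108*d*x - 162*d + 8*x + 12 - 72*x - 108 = -54*d^3 + d^2*(12*x + 414) + d*(156 - 88*x) - 64*x - 96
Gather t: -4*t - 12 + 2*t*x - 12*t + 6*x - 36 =t*(2*x - 16) + 6*x - 48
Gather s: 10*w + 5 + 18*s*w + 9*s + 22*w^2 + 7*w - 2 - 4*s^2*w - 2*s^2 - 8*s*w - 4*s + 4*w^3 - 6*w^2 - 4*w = s^2*(-4*w - 2) + s*(10*w + 5) + 4*w^3 + 16*w^2 + 13*w + 3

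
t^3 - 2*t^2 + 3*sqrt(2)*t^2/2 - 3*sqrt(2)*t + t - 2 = (t - 2)*(t + sqrt(2)/2)*(t + sqrt(2))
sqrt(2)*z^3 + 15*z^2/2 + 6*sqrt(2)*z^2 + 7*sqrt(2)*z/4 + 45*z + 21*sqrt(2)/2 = (z + 6)*(z + 7*sqrt(2)/2)*(sqrt(2)*z + 1/2)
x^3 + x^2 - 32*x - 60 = (x - 6)*(x + 2)*(x + 5)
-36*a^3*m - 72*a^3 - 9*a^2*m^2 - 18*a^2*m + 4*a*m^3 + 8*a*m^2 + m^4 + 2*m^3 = (-3*a + m)*(3*a + m)*(4*a + m)*(m + 2)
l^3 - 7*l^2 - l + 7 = (l - 7)*(l - 1)*(l + 1)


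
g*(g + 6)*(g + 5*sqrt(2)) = g^3 + 6*g^2 + 5*sqrt(2)*g^2 + 30*sqrt(2)*g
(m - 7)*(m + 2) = m^2 - 5*m - 14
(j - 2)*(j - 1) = j^2 - 3*j + 2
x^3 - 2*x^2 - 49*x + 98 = (x - 7)*(x - 2)*(x + 7)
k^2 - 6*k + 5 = (k - 5)*(k - 1)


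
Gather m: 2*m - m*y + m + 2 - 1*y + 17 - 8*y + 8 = m*(3 - y) - 9*y + 27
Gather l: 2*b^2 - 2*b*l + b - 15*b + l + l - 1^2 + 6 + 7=2*b^2 - 14*b + l*(2 - 2*b) + 12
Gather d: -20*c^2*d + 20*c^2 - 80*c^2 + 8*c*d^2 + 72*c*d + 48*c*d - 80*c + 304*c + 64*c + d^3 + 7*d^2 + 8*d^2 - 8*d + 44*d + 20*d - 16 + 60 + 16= -60*c^2 + 288*c + d^3 + d^2*(8*c + 15) + d*(-20*c^2 + 120*c + 56) + 60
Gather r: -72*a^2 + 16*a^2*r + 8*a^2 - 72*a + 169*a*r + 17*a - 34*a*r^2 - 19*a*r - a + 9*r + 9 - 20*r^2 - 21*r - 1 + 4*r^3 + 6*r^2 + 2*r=-64*a^2 - 56*a + 4*r^3 + r^2*(-34*a - 14) + r*(16*a^2 + 150*a - 10) + 8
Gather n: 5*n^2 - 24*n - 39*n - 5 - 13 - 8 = 5*n^2 - 63*n - 26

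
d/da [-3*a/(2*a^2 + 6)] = 3*(a^2 - 3)/(2*(a^2 + 3)^2)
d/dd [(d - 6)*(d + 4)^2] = (d + 4)*(3*d - 8)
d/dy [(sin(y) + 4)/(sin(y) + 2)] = -2*cos(y)/(sin(y) + 2)^2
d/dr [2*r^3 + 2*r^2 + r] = 6*r^2 + 4*r + 1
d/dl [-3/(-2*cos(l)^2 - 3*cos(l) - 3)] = 3*(4*cos(l) + 3)*sin(l)/(3*cos(l) + cos(2*l) + 4)^2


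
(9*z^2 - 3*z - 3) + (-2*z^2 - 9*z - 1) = 7*z^2 - 12*z - 4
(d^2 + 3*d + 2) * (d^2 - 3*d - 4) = d^4 - 11*d^2 - 18*d - 8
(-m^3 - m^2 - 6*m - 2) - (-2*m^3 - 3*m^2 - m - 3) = m^3 + 2*m^2 - 5*m + 1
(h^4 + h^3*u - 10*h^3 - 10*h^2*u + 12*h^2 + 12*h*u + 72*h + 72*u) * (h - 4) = h^5 + h^4*u - 14*h^4 - 14*h^3*u + 52*h^3 + 52*h^2*u + 24*h^2 + 24*h*u - 288*h - 288*u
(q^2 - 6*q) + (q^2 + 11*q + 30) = 2*q^2 + 5*q + 30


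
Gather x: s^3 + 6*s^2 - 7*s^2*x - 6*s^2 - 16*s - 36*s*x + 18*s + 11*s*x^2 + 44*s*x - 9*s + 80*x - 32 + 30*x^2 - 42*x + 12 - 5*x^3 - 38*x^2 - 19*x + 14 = s^3 - 7*s - 5*x^3 + x^2*(11*s - 8) + x*(-7*s^2 + 8*s + 19) - 6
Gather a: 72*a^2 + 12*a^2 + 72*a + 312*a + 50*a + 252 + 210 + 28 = 84*a^2 + 434*a + 490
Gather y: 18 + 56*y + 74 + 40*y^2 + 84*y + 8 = 40*y^2 + 140*y + 100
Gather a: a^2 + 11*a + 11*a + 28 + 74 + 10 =a^2 + 22*a + 112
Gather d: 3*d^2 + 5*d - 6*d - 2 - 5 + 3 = 3*d^2 - d - 4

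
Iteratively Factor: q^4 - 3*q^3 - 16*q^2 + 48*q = (q)*(q^3 - 3*q^2 - 16*q + 48) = q*(q - 3)*(q^2 - 16) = q*(q - 3)*(q + 4)*(q - 4)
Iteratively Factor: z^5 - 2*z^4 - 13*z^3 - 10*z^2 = (z)*(z^4 - 2*z^3 - 13*z^2 - 10*z) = z^2*(z^3 - 2*z^2 - 13*z - 10) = z^2*(z + 1)*(z^2 - 3*z - 10) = z^2*(z - 5)*(z + 1)*(z + 2)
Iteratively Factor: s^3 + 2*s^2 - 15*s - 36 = (s - 4)*(s^2 + 6*s + 9) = (s - 4)*(s + 3)*(s + 3)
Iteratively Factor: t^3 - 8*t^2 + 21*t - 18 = (t - 3)*(t^2 - 5*t + 6) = (t - 3)^2*(t - 2)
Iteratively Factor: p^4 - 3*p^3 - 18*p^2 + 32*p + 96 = (p + 2)*(p^3 - 5*p^2 - 8*p + 48) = (p + 2)*(p + 3)*(p^2 - 8*p + 16) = (p - 4)*(p + 2)*(p + 3)*(p - 4)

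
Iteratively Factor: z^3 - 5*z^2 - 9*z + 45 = (z + 3)*(z^2 - 8*z + 15) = (z - 3)*(z + 3)*(z - 5)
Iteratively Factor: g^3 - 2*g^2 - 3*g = (g + 1)*(g^2 - 3*g) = (g - 3)*(g + 1)*(g)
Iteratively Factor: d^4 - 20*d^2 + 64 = (d - 2)*(d^3 + 2*d^2 - 16*d - 32) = (d - 2)*(d + 2)*(d^2 - 16) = (d - 2)*(d + 2)*(d + 4)*(d - 4)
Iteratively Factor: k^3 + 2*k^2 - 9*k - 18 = (k - 3)*(k^2 + 5*k + 6) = (k - 3)*(k + 3)*(k + 2)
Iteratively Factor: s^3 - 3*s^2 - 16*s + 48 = (s - 4)*(s^2 + s - 12) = (s - 4)*(s + 4)*(s - 3)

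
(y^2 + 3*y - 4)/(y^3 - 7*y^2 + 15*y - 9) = (y + 4)/(y^2 - 6*y + 9)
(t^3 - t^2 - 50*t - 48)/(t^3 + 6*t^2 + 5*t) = (t^2 - 2*t - 48)/(t*(t + 5))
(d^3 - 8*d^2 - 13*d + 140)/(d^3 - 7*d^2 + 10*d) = (d^2 - 3*d - 28)/(d*(d - 2))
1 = 1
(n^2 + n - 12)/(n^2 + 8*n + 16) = (n - 3)/(n + 4)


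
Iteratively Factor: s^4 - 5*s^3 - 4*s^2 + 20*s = (s - 5)*(s^3 - 4*s) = s*(s - 5)*(s^2 - 4) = s*(s - 5)*(s - 2)*(s + 2)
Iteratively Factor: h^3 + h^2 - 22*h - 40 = (h + 2)*(h^2 - h - 20) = (h - 5)*(h + 2)*(h + 4)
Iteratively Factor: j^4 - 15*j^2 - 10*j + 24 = (j - 1)*(j^3 + j^2 - 14*j - 24) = (j - 1)*(j + 3)*(j^2 - 2*j - 8) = (j - 1)*(j + 2)*(j + 3)*(j - 4)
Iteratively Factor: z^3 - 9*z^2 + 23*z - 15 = (z - 3)*(z^2 - 6*z + 5) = (z - 3)*(z - 1)*(z - 5)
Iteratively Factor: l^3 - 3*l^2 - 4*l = (l - 4)*(l^2 + l) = l*(l - 4)*(l + 1)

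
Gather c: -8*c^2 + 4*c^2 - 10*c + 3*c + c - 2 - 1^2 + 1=-4*c^2 - 6*c - 2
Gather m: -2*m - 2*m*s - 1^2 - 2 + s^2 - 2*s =m*(-2*s - 2) + s^2 - 2*s - 3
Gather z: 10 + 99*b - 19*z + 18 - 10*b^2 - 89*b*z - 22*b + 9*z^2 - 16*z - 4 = -10*b^2 + 77*b + 9*z^2 + z*(-89*b - 35) + 24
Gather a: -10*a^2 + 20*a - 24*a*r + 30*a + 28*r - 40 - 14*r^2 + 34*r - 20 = -10*a^2 + a*(50 - 24*r) - 14*r^2 + 62*r - 60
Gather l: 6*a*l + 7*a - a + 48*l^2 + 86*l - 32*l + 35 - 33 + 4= 6*a + 48*l^2 + l*(6*a + 54) + 6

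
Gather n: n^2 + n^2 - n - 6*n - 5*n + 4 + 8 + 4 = 2*n^2 - 12*n + 16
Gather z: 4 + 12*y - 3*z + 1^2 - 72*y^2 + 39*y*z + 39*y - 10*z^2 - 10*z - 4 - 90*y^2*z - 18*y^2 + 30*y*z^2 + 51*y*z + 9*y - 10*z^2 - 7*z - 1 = -90*y^2 + 60*y + z^2*(30*y - 20) + z*(-90*y^2 + 90*y - 20)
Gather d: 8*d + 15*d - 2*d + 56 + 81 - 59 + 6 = 21*d + 84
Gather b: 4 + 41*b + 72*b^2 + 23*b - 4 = 72*b^2 + 64*b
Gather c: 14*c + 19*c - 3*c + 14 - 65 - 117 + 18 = 30*c - 150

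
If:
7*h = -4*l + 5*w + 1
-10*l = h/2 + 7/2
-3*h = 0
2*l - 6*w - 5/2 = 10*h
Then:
No Solution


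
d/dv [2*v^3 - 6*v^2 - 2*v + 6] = 6*v^2 - 12*v - 2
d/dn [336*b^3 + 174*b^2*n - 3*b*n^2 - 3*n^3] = 174*b^2 - 6*b*n - 9*n^2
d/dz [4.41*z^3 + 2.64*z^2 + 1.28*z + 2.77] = 13.23*z^2 + 5.28*z + 1.28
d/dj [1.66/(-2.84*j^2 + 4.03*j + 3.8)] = (9.4288*j - 6.6898)/(-2.84*j^2 + 4.03*j + 3.8)^2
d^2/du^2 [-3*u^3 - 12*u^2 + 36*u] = -18*u - 24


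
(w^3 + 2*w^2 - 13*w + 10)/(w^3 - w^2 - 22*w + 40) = (w - 1)/(w - 4)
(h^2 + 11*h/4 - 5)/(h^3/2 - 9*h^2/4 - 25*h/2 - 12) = (-4*h^2 - 11*h + 20)/(-2*h^3 + 9*h^2 + 50*h + 48)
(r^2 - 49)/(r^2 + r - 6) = (r^2 - 49)/(r^2 + r - 6)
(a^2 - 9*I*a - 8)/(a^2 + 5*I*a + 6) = (a - 8*I)/(a + 6*I)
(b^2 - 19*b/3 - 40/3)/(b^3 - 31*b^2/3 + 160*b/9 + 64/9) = 3*(3*b + 5)/(9*b^2 - 21*b - 8)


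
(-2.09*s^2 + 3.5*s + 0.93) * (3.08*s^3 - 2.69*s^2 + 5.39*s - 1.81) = -6.4372*s^5 + 16.4021*s^4 - 17.8157*s^3 + 20.1462*s^2 - 1.3223*s - 1.6833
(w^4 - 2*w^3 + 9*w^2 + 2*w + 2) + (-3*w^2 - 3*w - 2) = w^4 - 2*w^3 + 6*w^2 - w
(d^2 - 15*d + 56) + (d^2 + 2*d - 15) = 2*d^2 - 13*d + 41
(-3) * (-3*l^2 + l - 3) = 9*l^2 - 3*l + 9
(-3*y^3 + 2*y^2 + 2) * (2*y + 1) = -6*y^4 + y^3 + 2*y^2 + 4*y + 2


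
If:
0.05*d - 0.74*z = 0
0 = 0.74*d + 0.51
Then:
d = -0.69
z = -0.05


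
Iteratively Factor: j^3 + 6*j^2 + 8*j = (j + 2)*(j^2 + 4*j) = j*(j + 2)*(j + 4)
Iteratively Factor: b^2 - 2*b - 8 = (b - 4)*(b + 2)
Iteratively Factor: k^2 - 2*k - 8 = (k - 4)*(k + 2)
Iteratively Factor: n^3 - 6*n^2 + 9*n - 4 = (n - 1)*(n^2 - 5*n + 4) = (n - 1)^2*(n - 4)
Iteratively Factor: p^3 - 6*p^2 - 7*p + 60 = (p - 5)*(p^2 - p - 12) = (p - 5)*(p + 3)*(p - 4)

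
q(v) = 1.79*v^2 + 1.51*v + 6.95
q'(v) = 3.58*v + 1.51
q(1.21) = 11.40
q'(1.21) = 5.84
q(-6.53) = 73.42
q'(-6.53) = -21.87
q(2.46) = 21.50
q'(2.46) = 10.32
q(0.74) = 9.05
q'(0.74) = 4.16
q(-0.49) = 6.64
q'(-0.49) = -0.24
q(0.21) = 7.35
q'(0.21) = 2.26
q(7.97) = 132.69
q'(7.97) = 30.04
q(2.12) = 18.20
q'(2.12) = 9.10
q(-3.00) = 18.53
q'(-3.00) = -9.23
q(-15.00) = 387.05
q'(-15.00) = -52.19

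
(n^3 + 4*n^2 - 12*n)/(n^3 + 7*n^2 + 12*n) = (n^2 + 4*n - 12)/(n^2 + 7*n + 12)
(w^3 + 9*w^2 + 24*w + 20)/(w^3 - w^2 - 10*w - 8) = (w^2 + 7*w + 10)/(w^2 - 3*w - 4)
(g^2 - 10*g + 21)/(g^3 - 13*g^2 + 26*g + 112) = (g - 3)/(g^2 - 6*g - 16)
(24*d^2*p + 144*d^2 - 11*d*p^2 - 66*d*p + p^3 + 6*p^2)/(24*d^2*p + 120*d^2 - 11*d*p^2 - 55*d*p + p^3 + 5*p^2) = (p + 6)/(p + 5)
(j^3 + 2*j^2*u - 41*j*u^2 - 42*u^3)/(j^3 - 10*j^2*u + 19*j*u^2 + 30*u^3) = (-j - 7*u)/(-j + 5*u)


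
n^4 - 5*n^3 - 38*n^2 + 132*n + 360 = (n - 6)^2*(n + 2)*(n + 5)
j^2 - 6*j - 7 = (j - 7)*(j + 1)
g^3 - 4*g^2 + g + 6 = (g - 3)*(g - 2)*(g + 1)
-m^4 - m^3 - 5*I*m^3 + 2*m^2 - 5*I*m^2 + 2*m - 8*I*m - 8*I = (m + 2*I)*(m + 4*I)*(I*m + 1)*(I*m + I)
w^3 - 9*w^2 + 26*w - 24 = (w - 4)*(w - 3)*(w - 2)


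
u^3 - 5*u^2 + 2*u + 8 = (u - 4)*(u - 2)*(u + 1)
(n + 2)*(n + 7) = n^2 + 9*n + 14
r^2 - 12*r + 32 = (r - 8)*(r - 4)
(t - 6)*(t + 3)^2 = t^3 - 27*t - 54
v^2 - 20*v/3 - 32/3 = (v - 8)*(v + 4/3)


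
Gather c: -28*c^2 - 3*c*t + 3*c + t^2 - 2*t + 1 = -28*c^2 + c*(3 - 3*t) + t^2 - 2*t + 1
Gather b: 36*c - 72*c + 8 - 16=-36*c - 8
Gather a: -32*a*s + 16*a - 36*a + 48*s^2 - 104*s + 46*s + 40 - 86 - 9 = a*(-32*s - 20) + 48*s^2 - 58*s - 55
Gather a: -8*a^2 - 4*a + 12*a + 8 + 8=-8*a^2 + 8*a + 16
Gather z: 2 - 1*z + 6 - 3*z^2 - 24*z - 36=-3*z^2 - 25*z - 28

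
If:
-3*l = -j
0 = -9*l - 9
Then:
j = -3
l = -1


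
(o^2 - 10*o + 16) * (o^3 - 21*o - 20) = o^5 - 10*o^4 - 5*o^3 + 190*o^2 - 136*o - 320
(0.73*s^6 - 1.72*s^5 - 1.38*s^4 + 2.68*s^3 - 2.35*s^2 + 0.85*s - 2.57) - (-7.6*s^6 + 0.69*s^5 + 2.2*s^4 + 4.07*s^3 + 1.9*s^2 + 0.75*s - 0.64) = 8.33*s^6 - 2.41*s^5 - 3.58*s^4 - 1.39*s^3 - 4.25*s^2 + 0.1*s - 1.93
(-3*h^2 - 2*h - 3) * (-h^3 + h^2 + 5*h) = 3*h^5 - h^4 - 14*h^3 - 13*h^2 - 15*h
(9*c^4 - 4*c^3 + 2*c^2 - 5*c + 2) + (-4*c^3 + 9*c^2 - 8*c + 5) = 9*c^4 - 8*c^3 + 11*c^2 - 13*c + 7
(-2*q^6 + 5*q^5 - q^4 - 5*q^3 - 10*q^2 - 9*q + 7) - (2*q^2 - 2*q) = -2*q^6 + 5*q^5 - q^4 - 5*q^3 - 12*q^2 - 7*q + 7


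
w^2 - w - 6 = (w - 3)*(w + 2)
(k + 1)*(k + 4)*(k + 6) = k^3 + 11*k^2 + 34*k + 24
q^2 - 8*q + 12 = (q - 6)*(q - 2)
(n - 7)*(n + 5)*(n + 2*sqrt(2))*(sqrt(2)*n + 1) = sqrt(2)*n^4 - 2*sqrt(2)*n^3 + 5*n^3 - 33*sqrt(2)*n^2 - 10*n^2 - 175*n - 4*sqrt(2)*n - 70*sqrt(2)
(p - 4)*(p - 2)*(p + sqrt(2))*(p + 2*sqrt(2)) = p^4 - 6*p^3 + 3*sqrt(2)*p^3 - 18*sqrt(2)*p^2 + 12*p^2 - 24*p + 24*sqrt(2)*p + 32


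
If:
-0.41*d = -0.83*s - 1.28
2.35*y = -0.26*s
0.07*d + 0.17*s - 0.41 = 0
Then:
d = 4.37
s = 0.61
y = -0.07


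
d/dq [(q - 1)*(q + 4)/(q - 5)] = (q^2 - 10*q - 11)/(q^2 - 10*q + 25)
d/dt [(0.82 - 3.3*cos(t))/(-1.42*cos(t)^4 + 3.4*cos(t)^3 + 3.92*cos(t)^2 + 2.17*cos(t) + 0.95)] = (14.058*cos(t)^4 - 27.0976*cos(t)^3 - 4.572*cos(t)^2 + 6.4288*cos(t) + 4.9144)*sin(t)/(2.0164*cos(t)^8 - 9.656*cos(t)^7 + 0.427199999999999*cos(t)^6 + 20.4932*cos(t)^5 + 27.4244*cos(t)^4 + 23.4728*cos(t)^3 + 12.1569*cos(t)^2 + 4.123*cos(t) + 0.9025)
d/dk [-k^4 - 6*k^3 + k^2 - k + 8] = -4*k^3 - 18*k^2 + 2*k - 1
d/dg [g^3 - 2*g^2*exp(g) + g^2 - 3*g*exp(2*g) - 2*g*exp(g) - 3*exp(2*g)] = -2*g^2*exp(g) + 3*g^2 - 6*g*exp(2*g) - 6*g*exp(g) + 2*g - 9*exp(2*g) - 2*exp(g)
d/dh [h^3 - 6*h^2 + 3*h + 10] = 3*h^2 - 12*h + 3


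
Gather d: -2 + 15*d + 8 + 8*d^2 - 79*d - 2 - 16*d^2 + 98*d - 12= -8*d^2 + 34*d - 8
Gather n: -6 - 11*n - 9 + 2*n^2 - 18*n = 2*n^2 - 29*n - 15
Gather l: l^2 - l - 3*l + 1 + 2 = l^2 - 4*l + 3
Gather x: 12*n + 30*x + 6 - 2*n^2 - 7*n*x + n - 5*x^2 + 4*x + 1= -2*n^2 + 13*n - 5*x^2 + x*(34 - 7*n) + 7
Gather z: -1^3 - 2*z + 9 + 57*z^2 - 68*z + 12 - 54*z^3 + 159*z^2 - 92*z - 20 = -54*z^3 + 216*z^2 - 162*z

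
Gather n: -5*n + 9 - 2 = 7 - 5*n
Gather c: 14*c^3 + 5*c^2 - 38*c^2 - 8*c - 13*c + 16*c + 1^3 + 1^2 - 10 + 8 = 14*c^3 - 33*c^2 - 5*c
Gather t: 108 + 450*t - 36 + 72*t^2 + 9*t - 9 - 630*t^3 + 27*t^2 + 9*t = -630*t^3 + 99*t^2 + 468*t + 63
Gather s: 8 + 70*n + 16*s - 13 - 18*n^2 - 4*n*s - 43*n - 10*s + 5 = -18*n^2 + 27*n + s*(6 - 4*n)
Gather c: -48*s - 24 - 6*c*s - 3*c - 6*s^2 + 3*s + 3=c*(-6*s - 3) - 6*s^2 - 45*s - 21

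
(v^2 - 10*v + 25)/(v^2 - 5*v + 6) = (v^2 - 10*v + 25)/(v^2 - 5*v + 6)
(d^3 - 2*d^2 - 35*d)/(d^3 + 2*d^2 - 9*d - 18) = d*(d^2 - 2*d - 35)/(d^3 + 2*d^2 - 9*d - 18)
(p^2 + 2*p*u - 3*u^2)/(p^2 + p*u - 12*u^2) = (p^2 + 2*p*u - 3*u^2)/(p^2 + p*u - 12*u^2)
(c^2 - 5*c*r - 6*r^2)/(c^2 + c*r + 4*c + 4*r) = (c - 6*r)/(c + 4)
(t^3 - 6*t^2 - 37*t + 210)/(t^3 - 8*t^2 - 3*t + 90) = (t^2 - t - 42)/(t^2 - 3*t - 18)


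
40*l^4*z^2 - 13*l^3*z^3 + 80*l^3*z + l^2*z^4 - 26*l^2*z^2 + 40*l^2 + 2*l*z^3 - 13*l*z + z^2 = (-8*l + z)*(-5*l + z)*(l*z + 1)^2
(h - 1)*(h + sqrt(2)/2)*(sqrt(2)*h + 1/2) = sqrt(2)*h^3 - sqrt(2)*h^2 + 3*h^2/2 - 3*h/2 + sqrt(2)*h/4 - sqrt(2)/4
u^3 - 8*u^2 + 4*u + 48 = (u - 6)*(u - 4)*(u + 2)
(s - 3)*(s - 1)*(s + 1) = s^3 - 3*s^2 - s + 3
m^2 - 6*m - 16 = (m - 8)*(m + 2)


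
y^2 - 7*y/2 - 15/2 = (y - 5)*(y + 3/2)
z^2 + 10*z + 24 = (z + 4)*(z + 6)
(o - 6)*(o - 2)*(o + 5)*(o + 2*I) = o^4 - 3*o^3 + 2*I*o^3 - 28*o^2 - 6*I*o^2 + 60*o - 56*I*o + 120*I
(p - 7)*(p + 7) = p^2 - 49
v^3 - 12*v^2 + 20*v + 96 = (v - 8)*(v - 6)*(v + 2)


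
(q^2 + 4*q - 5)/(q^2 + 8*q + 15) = (q - 1)/(q + 3)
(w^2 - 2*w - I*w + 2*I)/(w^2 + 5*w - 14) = (w - I)/(w + 7)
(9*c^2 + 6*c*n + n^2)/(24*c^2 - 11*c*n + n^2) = (9*c^2 + 6*c*n + n^2)/(24*c^2 - 11*c*n + n^2)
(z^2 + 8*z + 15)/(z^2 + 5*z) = (z + 3)/z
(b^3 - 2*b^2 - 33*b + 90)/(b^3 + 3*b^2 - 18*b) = (b - 5)/b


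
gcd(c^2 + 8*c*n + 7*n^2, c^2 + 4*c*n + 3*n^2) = c + n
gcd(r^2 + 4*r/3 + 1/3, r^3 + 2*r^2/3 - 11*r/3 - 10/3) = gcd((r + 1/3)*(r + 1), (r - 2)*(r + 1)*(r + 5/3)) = r + 1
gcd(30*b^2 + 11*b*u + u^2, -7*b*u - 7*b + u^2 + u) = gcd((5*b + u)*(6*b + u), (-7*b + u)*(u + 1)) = 1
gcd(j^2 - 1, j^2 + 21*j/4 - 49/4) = 1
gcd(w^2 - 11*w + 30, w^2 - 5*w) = w - 5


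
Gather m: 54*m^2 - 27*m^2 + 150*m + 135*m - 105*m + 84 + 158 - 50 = 27*m^2 + 180*m + 192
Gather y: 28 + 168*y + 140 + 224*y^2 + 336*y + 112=224*y^2 + 504*y + 280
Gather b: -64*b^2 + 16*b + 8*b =-64*b^2 + 24*b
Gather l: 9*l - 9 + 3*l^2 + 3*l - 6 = 3*l^2 + 12*l - 15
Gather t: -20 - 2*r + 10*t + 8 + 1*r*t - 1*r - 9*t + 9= -3*r + t*(r + 1) - 3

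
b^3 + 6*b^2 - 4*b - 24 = (b - 2)*(b + 2)*(b + 6)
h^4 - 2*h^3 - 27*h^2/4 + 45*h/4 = h*(h - 3)*(h - 3/2)*(h + 5/2)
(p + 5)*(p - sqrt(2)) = p^2 - sqrt(2)*p + 5*p - 5*sqrt(2)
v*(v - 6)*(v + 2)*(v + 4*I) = v^4 - 4*v^3 + 4*I*v^3 - 12*v^2 - 16*I*v^2 - 48*I*v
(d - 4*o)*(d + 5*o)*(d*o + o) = d^3*o + d^2*o^2 + d^2*o - 20*d*o^3 + d*o^2 - 20*o^3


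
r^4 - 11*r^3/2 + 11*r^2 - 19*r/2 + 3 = (r - 2)*(r - 3/2)*(r - 1)^2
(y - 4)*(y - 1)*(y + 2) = y^3 - 3*y^2 - 6*y + 8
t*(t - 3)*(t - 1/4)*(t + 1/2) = t^4 - 11*t^3/4 - 7*t^2/8 + 3*t/8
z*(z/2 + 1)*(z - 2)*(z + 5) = z^4/2 + 5*z^3/2 - 2*z^2 - 10*z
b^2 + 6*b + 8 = (b + 2)*(b + 4)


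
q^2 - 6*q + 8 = (q - 4)*(q - 2)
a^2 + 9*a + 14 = (a + 2)*(a + 7)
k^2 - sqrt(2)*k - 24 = (k - 4*sqrt(2))*(k + 3*sqrt(2))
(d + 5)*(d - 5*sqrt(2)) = d^2 - 5*sqrt(2)*d + 5*d - 25*sqrt(2)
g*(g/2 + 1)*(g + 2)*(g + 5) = g^4/2 + 9*g^3/2 + 12*g^2 + 10*g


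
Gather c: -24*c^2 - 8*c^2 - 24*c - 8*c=-32*c^2 - 32*c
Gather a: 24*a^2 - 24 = 24*a^2 - 24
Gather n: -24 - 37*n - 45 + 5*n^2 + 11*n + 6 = 5*n^2 - 26*n - 63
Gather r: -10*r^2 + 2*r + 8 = -10*r^2 + 2*r + 8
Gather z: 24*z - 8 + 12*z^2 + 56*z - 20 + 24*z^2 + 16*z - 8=36*z^2 + 96*z - 36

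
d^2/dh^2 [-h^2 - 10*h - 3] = -2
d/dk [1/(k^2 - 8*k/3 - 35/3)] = 6*(4 - 3*k)/(-3*k^2 + 8*k + 35)^2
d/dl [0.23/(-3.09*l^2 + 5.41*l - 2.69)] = (1.4214*l - 1.2443)/(3.09*l^2 - 5.41*l + 2.69)^2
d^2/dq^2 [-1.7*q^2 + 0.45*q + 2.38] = -3.40000000000000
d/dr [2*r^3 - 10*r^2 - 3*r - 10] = 6*r^2 - 20*r - 3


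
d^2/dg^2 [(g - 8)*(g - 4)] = 2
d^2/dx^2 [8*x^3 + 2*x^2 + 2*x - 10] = 48*x + 4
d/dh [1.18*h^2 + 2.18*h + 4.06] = 2.36*h + 2.18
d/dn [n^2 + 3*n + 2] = 2*n + 3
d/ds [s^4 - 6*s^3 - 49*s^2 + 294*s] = 4*s^3 - 18*s^2 - 98*s + 294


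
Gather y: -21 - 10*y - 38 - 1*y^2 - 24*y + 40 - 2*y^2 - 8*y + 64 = -3*y^2 - 42*y + 45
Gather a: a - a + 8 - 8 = 0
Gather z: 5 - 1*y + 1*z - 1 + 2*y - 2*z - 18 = y - z - 14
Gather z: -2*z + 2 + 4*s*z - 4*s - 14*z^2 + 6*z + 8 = -4*s - 14*z^2 + z*(4*s + 4) + 10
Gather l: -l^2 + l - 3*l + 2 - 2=-l^2 - 2*l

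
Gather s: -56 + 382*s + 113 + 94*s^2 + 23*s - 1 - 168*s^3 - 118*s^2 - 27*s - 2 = -168*s^3 - 24*s^2 + 378*s + 54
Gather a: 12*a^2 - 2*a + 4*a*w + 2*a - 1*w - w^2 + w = 12*a^2 + 4*a*w - w^2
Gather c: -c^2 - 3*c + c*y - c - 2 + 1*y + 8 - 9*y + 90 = -c^2 + c*(y - 4) - 8*y + 96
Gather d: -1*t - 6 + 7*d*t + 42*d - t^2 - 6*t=d*(7*t + 42) - t^2 - 7*t - 6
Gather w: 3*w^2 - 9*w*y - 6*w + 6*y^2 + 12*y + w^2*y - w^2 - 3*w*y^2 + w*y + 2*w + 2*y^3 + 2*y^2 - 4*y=w^2*(y + 2) + w*(-3*y^2 - 8*y - 4) + 2*y^3 + 8*y^2 + 8*y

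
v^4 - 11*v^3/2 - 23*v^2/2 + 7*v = v*(v - 7)*(v - 1/2)*(v + 2)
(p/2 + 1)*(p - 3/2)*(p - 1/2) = p^3/2 - 13*p/8 + 3/4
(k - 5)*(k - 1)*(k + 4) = k^3 - 2*k^2 - 19*k + 20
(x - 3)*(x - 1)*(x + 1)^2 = x^4 - 2*x^3 - 4*x^2 + 2*x + 3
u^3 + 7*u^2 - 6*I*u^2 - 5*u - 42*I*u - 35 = (u + 7)*(u - 5*I)*(u - I)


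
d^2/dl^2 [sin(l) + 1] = -sin(l)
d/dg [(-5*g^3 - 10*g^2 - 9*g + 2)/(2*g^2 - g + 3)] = (-10*g^4 + 10*g^3 - 17*g^2 - 68*g - 25)/(4*g^4 - 4*g^3 + 13*g^2 - 6*g + 9)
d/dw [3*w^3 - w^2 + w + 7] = 9*w^2 - 2*w + 1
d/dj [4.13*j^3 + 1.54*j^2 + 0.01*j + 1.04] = 12.39*j^2 + 3.08*j + 0.01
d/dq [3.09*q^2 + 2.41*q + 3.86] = 6.18*q + 2.41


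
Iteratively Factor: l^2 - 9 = (l + 3)*(l - 3)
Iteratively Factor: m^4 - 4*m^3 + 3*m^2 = (m)*(m^3 - 4*m^2 + 3*m) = m^2*(m^2 - 4*m + 3) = m^2*(m - 1)*(m - 3)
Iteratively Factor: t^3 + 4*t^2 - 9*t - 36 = (t + 3)*(t^2 + t - 12) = (t + 3)*(t + 4)*(t - 3)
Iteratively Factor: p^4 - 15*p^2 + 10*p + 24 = (p + 4)*(p^3 - 4*p^2 + p + 6) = (p - 2)*(p + 4)*(p^2 - 2*p - 3) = (p - 2)*(p + 1)*(p + 4)*(p - 3)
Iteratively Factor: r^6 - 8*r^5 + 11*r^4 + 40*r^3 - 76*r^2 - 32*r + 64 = (r - 1)*(r^5 - 7*r^4 + 4*r^3 + 44*r^2 - 32*r - 64) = (r - 4)*(r - 1)*(r^4 - 3*r^3 - 8*r^2 + 12*r + 16) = (r - 4)*(r - 2)*(r - 1)*(r^3 - r^2 - 10*r - 8) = (r - 4)*(r - 2)*(r - 1)*(r + 1)*(r^2 - 2*r - 8) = (r - 4)*(r - 2)*(r - 1)*(r + 1)*(r + 2)*(r - 4)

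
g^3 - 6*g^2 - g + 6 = (g - 6)*(g - 1)*(g + 1)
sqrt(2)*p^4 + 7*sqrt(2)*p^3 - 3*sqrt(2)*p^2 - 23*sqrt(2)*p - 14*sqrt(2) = (p - 2)*(p + 1)*(p + 7)*(sqrt(2)*p + sqrt(2))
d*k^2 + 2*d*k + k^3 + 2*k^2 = k*(d + k)*(k + 2)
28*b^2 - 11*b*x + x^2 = (-7*b + x)*(-4*b + x)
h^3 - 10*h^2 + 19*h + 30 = (h - 6)*(h - 5)*(h + 1)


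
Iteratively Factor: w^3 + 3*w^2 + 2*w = (w + 2)*(w^2 + w) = w*(w + 2)*(w + 1)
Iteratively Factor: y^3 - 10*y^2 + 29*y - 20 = (y - 5)*(y^2 - 5*y + 4) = (y - 5)*(y - 1)*(y - 4)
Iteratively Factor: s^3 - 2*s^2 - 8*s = (s + 2)*(s^2 - 4*s) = (s - 4)*(s + 2)*(s)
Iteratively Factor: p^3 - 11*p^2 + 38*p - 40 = (p - 5)*(p^2 - 6*p + 8) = (p - 5)*(p - 4)*(p - 2)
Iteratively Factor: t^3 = (t)*(t^2) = t^2*(t)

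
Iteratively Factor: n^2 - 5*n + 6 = (n - 2)*(n - 3)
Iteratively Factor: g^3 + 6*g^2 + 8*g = (g + 2)*(g^2 + 4*g) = g*(g + 2)*(g + 4)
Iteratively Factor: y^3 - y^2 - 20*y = (y - 5)*(y^2 + 4*y) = (y - 5)*(y + 4)*(y)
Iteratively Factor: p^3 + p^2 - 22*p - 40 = (p + 4)*(p^2 - 3*p - 10) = (p + 2)*(p + 4)*(p - 5)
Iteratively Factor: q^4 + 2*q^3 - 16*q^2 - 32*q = (q + 4)*(q^3 - 2*q^2 - 8*q) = (q + 2)*(q + 4)*(q^2 - 4*q) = (q - 4)*(q + 2)*(q + 4)*(q)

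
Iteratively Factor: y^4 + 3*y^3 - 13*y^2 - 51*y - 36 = (y + 1)*(y^3 + 2*y^2 - 15*y - 36) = (y + 1)*(y + 3)*(y^2 - y - 12) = (y + 1)*(y + 3)^2*(y - 4)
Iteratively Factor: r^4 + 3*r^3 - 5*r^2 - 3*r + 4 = (r - 1)*(r^3 + 4*r^2 - r - 4) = (r - 1)^2*(r^2 + 5*r + 4) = (r - 1)^2*(r + 1)*(r + 4)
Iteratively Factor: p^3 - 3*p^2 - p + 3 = (p - 1)*(p^2 - 2*p - 3) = (p - 3)*(p - 1)*(p + 1)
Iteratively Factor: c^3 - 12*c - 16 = (c - 4)*(c^2 + 4*c + 4) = (c - 4)*(c + 2)*(c + 2)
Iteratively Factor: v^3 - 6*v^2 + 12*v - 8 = (v - 2)*(v^2 - 4*v + 4) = (v - 2)^2*(v - 2)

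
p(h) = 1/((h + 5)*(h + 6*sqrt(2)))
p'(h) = -1/((h + 5)*(h + 6*sqrt(2))^2) - 1/((h + 5)^2*(h + 6*sqrt(2))) = -(2*h + 5 + 6*sqrt(2))/((h + 5)^2*(h + 6*sqrt(2))^2)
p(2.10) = 0.01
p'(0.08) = -0.00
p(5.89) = 0.01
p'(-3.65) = -0.15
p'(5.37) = 0.00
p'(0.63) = -0.00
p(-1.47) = 0.04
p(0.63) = 0.02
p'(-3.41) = -0.10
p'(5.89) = 0.00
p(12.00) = 0.00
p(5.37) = 0.01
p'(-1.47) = -0.02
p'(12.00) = 0.00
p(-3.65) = 0.15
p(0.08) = 0.02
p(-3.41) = 0.12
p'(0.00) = -0.00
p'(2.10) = 0.00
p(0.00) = 0.02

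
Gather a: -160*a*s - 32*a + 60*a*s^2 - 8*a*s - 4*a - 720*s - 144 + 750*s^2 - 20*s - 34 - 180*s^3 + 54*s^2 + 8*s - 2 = a*(60*s^2 - 168*s - 36) - 180*s^3 + 804*s^2 - 732*s - 180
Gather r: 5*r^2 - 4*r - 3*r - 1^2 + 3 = 5*r^2 - 7*r + 2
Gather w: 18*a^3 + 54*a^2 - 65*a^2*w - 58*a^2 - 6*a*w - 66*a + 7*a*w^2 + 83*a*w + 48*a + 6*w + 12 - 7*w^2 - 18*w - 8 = 18*a^3 - 4*a^2 - 18*a + w^2*(7*a - 7) + w*(-65*a^2 + 77*a - 12) + 4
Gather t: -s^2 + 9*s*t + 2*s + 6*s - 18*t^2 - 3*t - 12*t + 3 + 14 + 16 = -s^2 + 8*s - 18*t^2 + t*(9*s - 15) + 33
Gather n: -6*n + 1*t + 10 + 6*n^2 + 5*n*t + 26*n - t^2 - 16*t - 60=6*n^2 + n*(5*t + 20) - t^2 - 15*t - 50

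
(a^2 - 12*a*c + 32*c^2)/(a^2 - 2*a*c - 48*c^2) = (a - 4*c)/(a + 6*c)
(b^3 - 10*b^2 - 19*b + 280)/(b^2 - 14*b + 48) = (b^2 - 2*b - 35)/(b - 6)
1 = 1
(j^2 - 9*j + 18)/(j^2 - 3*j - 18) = (j - 3)/(j + 3)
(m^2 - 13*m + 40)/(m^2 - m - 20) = (m - 8)/(m + 4)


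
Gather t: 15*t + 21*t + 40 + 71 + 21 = 36*t + 132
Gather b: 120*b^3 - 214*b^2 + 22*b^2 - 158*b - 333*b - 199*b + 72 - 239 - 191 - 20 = 120*b^3 - 192*b^2 - 690*b - 378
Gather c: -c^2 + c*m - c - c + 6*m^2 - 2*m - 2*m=-c^2 + c*(m - 2) + 6*m^2 - 4*m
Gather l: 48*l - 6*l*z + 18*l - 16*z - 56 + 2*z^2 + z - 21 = l*(66 - 6*z) + 2*z^2 - 15*z - 77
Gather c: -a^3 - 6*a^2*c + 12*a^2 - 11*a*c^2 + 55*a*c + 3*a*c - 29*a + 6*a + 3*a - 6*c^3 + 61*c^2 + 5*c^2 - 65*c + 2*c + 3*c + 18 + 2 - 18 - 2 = -a^3 + 12*a^2 - 20*a - 6*c^3 + c^2*(66 - 11*a) + c*(-6*a^2 + 58*a - 60)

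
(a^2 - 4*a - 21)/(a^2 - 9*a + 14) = (a + 3)/(a - 2)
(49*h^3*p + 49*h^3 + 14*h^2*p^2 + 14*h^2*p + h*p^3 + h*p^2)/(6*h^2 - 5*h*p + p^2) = h*(49*h^2*p + 49*h^2 + 14*h*p^2 + 14*h*p + p^3 + p^2)/(6*h^2 - 5*h*p + p^2)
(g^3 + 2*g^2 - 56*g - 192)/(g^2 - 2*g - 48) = g + 4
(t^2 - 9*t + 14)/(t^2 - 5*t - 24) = (-t^2 + 9*t - 14)/(-t^2 + 5*t + 24)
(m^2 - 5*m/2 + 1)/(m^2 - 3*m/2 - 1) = (2*m - 1)/(2*m + 1)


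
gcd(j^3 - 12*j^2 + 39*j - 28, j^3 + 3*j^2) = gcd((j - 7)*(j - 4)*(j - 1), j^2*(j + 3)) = 1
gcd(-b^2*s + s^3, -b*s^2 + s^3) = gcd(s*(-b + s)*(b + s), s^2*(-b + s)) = -b*s + s^2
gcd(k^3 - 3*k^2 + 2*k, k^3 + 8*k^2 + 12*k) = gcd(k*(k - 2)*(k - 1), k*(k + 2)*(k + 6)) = k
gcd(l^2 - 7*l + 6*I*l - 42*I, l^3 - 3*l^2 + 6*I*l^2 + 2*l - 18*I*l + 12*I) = l + 6*I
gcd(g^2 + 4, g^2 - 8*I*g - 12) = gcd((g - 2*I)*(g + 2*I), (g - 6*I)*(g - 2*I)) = g - 2*I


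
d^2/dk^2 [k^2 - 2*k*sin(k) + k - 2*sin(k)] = 2*k*sin(k) + 2*sin(k) - 4*cos(k) + 2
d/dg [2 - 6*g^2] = -12*g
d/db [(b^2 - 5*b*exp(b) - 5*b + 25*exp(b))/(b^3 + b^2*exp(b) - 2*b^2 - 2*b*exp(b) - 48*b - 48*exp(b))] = ((b^2 - 5*b*exp(b) - 5*b + 25*exp(b))*(-b^2*exp(b) - 3*b^2 + 4*b + 50*exp(b) + 48) + (5*b*exp(b) - 2*b - 20*exp(b) + 5)*(-b^3 - b^2*exp(b) + 2*b^2 + 2*b*exp(b) + 48*b + 48*exp(b)))/(-b^3 - b^2*exp(b) + 2*b^2 + 2*b*exp(b) + 48*b + 48*exp(b))^2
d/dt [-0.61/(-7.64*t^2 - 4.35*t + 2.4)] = (-9.3208*t - 2.6535)/(7.64*t^2 + 4.35*t - 2.4)^2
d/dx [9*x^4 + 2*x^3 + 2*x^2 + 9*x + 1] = 36*x^3 + 6*x^2 + 4*x + 9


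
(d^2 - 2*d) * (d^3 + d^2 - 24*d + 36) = d^5 - d^4 - 26*d^3 + 84*d^2 - 72*d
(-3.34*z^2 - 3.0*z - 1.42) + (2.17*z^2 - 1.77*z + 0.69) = -1.17*z^2 - 4.77*z - 0.73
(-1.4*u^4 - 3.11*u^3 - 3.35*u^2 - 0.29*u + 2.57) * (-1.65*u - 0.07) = 2.31*u^5 + 5.2295*u^4 + 5.7452*u^3 + 0.713*u^2 - 4.2202*u - 0.1799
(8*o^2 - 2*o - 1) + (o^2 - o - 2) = 9*o^2 - 3*o - 3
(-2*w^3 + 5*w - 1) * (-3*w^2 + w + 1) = 6*w^5 - 2*w^4 - 17*w^3 + 8*w^2 + 4*w - 1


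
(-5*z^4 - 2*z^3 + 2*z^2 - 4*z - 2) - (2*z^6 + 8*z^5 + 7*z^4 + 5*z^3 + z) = -2*z^6 - 8*z^5 - 12*z^4 - 7*z^3 + 2*z^2 - 5*z - 2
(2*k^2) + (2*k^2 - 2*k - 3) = 4*k^2 - 2*k - 3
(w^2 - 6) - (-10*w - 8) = w^2 + 10*w + 2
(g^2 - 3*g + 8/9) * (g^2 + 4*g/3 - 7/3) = g^4 - 5*g^3/3 - 49*g^2/9 + 221*g/27 - 56/27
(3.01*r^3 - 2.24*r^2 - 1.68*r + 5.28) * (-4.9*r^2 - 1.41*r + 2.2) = -14.749*r^5 + 6.7319*r^4 + 18.0124*r^3 - 28.4312*r^2 - 11.1408*r + 11.616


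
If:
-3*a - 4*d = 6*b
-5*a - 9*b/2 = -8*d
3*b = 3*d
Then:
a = 0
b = 0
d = 0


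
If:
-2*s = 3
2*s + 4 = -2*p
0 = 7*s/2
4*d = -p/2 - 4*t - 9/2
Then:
No Solution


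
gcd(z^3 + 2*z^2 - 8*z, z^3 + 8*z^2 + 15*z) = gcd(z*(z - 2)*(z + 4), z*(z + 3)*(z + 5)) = z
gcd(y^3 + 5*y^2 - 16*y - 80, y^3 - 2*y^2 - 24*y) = y + 4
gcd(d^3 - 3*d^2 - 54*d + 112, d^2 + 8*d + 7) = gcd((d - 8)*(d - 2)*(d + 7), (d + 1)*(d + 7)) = d + 7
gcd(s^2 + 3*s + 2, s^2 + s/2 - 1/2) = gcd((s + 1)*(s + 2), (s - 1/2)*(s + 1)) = s + 1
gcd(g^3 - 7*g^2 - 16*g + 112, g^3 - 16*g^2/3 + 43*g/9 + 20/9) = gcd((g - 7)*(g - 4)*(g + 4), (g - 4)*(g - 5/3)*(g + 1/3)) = g - 4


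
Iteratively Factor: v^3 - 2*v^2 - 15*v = (v + 3)*(v^2 - 5*v) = v*(v + 3)*(v - 5)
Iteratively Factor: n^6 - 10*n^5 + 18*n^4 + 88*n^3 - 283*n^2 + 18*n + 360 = (n - 4)*(n^5 - 6*n^4 - 6*n^3 + 64*n^2 - 27*n - 90) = (n - 5)*(n - 4)*(n^4 - n^3 - 11*n^2 + 9*n + 18) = (n - 5)*(n - 4)*(n + 3)*(n^3 - 4*n^2 + n + 6) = (n - 5)*(n - 4)*(n - 3)*(n + 3)*(n^2 - n - 2) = (n - 5)*(n - 4)*(n - 3)*(n + 1)*(n + 3)*(n - 2)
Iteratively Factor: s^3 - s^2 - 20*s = (s - 5)*(s^2 + 4*s) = s*(s - 5)*(s + 4)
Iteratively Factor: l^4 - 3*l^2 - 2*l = (l + 1)*(l^3 - l^2 - 2*l) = l*(l + 1)*(l^2 - l - 2) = l*(l - 2)*(l + 1)*(l + 1)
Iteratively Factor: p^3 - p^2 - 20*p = (p + 4)*(p^2 - 5*p) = (p - 5)*(p + 4)*(p)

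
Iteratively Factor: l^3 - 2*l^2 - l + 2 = (l - 2)*(l^2 - 1) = (l - 2)*(l + 1)*(l - 1)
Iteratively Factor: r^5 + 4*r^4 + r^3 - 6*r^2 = (r + 2)*(r^4 + 2*r^3 - 3*r^2) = r*(r + 2)*(r^3 + 2*r^2 - 3*r) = r*(r - 1)*(r + 2)*(r^2 + 3*r) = r*(r - 1)*(r + 2)*(r + 3)*(r)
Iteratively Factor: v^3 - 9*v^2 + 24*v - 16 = (v - 1)*(v^2 - 8*v + 16) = (v - 4)*(v - 1)*(v - 4)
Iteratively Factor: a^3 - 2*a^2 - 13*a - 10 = (a - 5)*(a^2 + 3*a + 2) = (a - 5)*(a + 1)*(a + 2)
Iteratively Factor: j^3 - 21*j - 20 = (j - 5)*(j^2 + 5*j + 4) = (j - 5)*(j + 4)*(j + 1)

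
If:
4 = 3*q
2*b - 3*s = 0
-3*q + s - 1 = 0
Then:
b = 15/2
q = 4/3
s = 5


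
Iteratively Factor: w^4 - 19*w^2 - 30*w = (w + 2)*(w^3 - 2*w^2 - 15*w) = w*(w + 2)*(w^2 - 2*w - 15) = w*(w - 5)*(w + 2)*(w + 3)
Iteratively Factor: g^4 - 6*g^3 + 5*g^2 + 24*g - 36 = (g - 2)*(g^3 - 4*g^2 - 3*g + 18) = (g - 2)*(g + 2)*(g^2 - 6*g + 9) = (g - 3)*(g - 2)*(g + 2)*(g - 3)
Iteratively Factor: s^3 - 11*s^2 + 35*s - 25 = (s - 5)*(s^2 - 6*s + 5) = (s - 5)^2*(s - 1)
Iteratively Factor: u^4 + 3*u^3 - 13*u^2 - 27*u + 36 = (u + 4)*(u^3 - u^2 - 9*u + 9) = (u - 3)*(u + 4)*(u^2 + 2*u - 3) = (u - 3)*(u + 3)*(u + 4)*(u - 1)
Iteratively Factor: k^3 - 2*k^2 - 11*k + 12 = (k - 4)*(k^2 + 2*k - 3) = (k - 4)*(k - 1)*(k + 3)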